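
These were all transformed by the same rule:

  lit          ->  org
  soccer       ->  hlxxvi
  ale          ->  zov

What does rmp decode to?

ink

Each pair mirrors across the alphabet (l↔o, i↔r, t↔g): positions sum to 25. Each letter is replaced by its mirror in the alphabet: a↔z, b↔y, c↔x, and so on (the Atbash cipher).
Decoding rmp: r↔i, m↔n, p↔k.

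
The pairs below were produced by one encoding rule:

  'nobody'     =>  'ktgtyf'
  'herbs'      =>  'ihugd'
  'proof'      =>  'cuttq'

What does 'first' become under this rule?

qrudm

n(13)→k(10) and o(14)→t(19) fit y≡9x+23 (mod 26); the inverse of 9 mod 26 is 3. Treating letters as 0–25, the rule is x ↦ 9x + 23 (mod 26).
For first: f(5)→9·5+23≡16=q; i(8)→9·8+23≡17=r; r(17)→9·17+23≡20=u; s(18)→9·18+23≡3=d; t(19)→9·19+23≡12=m (all mod 26).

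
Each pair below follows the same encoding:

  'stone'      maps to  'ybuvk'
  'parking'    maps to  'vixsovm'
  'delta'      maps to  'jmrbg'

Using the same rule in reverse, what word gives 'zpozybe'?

Shifts by position in stone: pos 0: s→y (+6), pos 1: t→b (+8), pos 2: o→u (+6), pos 3: n→v (+8) — repeating every 2. The shifts repeat in a cycle of length 2: positions 0,1,… shift by +6, +8, then the pattern repeats.
Decoding zpozybe: z−6=t, p−8=h, o−6=i, z−8=r, y−6=s, b−8=t, e−6=y.

thirsty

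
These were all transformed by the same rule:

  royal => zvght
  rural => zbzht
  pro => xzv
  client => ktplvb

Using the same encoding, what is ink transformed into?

The shift depends on letter class: consonant r→z is +8, but vowel o→v is +7. Two shifts are in play — +7 for a/e/i/o/u, +8 for every other letter.
For ink: i(vowel)+7=p, n(cons)+8=v, k(cons)+8=s.

pvs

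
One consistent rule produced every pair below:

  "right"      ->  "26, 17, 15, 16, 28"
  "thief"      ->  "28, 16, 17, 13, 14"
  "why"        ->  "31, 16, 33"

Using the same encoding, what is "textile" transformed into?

28, 13, 32, 28, 17, 20, 13

r is letter #18 and maps to 26: an offset of 8. The number is (letter's place in the alphabet, a=1) + 8.
Applying it to textile: t=20→28, e=5→13, x=24→32, t=20→28, i=9→17, l=12→20, e=5→13.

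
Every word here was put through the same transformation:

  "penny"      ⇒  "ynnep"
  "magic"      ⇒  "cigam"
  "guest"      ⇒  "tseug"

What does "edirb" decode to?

The output letters match the input read backwards: penny reversed is ynnep. The word is simply reversed.
Undoing it on edirb: then reverse → bride.

bride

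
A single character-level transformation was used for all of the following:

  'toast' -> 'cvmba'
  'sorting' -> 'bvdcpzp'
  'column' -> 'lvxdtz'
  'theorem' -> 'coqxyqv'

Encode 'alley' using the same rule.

jsxnf

Shifts by position in toast: pos 0: t→c (+9), pos 1: o→v (+7), pos 2: a→m (+12), pos 3: s→b (+9), pos 4: t→a (+7) — repeating every 3. A repeating key of period 3 is used — shifts +9, +7, +12 over and over.
Applying it to alley: a+9=j, l+7=s, l+12=x, e+9=n, y+7=f.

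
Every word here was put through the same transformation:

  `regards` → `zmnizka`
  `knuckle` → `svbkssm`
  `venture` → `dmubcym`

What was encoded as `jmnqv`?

Shifts by position in regards: pos 0: r→z (+8), pos 1: e→m (+8), pos 2: g→n (+7), pos 3: a→i (+8), pos 4: r→z (+8), pos 5: d→k (+7) — repeating every 3. A repeating key of period 3 is used — shifts +8, +8, +7 over and over.
Undoing it on jmnqv: j−8=b, m−8=e, n−7=g, q−8=i, v−8=n.

begin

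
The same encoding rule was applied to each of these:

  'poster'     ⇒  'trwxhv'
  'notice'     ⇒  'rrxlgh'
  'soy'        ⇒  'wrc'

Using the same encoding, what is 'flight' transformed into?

jplklx

The shift depends on letter class: consonant p→t is +4, but vowel o→r is +3. Two shifts are in play — +3 for a/e/i/o/u, +4 for every other letter.
For flight: f(cons)+4=j, l(cons)+4=p, i(vowel)+3=l, g(cons)+4=k, h(cons)+4=l, t(cons)+4=x.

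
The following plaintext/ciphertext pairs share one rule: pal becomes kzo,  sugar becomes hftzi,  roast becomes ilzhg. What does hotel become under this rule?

Each pair mirrors across the alphabet (p↔k, a↔z, l↔o): positions sum to 25. Letters are reflected about the middle of the alphabet (position → 25−position): Atbash.
On hotel: h↔s, o↔l, t↔g, e↔v, l↔o.

slgvo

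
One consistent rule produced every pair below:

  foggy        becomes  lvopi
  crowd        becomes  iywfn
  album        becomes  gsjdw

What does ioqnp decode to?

chief

Each letter shifts forward by (position + 6), i.e. 6, 7, 8, … — the shift grows by one for each successive letter.
Undoing it on ioqnp: i−6=c, o−7=h, q−8=i, n−9=e, p−10=f.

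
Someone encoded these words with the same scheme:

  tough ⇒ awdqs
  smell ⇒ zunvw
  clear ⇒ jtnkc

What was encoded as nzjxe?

In tough: t→a is +7, o→w is +8, u→d is +9, g→q is +10 — the shift increases by 1 each position. The shift increases by 1 at each position, starting from +7: 7, 8, 9, ….
Undoing it on nzjxe: n−7=g, z−8=r, j−9=a, x−10=n, e−11=t.

grant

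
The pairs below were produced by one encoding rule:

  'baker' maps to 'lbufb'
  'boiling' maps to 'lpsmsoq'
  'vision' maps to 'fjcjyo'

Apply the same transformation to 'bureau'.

Shifts by position in baker: pos 0: b→l (+10), pos 1: a→b (+1), pos 2: k→u (+10), pos 3: e→f (+1) — repeating every 2. The shifts repeat in a cycle of length 2: positions 0,1,… shift by +10, +1, then the pattern repeats.
Applying it to bureau: b+10=l, u+1=v, r+10=b, e+1=f, a+10=k, u+1=v.

lvbfkv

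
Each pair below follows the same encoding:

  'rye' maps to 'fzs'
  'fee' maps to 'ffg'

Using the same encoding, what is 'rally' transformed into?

zmmbs

The word is reversed, then every letter is shifted forward by 1.
For rally: reverse → yllar; then shift: y+1=z, l+1=m, l+1=m, a+1=b, r+1=s.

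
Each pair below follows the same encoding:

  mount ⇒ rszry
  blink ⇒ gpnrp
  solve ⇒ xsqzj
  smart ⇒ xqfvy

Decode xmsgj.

since

Shifts by position in mount: pos 0: m→r (+5), pos 1: o→s (+4), pos 2: u→z (+5), pos 3: n→r (+4) — repeating every 2. A repeating key of period 2 is used — shifts +5, +4 over and over.
Decoding xmsgj: x−5=s, m−4=i, s−5=n, g−4=c, j−5=e.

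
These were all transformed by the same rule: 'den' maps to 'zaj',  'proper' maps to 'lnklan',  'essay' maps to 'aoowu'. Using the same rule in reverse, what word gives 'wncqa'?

argue

Compare letters: d→z is +22, e→a is +22, n→j is +22 — a constant shift. Every letter moves 22 places later in the alphabet, wrapping around z→a.
Undoing it on wncqa: w−22=a, n−22=r, c−22=g, q−22=u, a−22=e.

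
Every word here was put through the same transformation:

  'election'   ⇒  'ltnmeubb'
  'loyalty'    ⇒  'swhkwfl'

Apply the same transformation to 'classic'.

The shift increases by 1 at each position, starting from +7: 7, 8, 9, ….
On classic: c+7=j, l+8=t, a+9=j, s+10=c, s+11=d, i+12=u, c+13=p.

jtjcdup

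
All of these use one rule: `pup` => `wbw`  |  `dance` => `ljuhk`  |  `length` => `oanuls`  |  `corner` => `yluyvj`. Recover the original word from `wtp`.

The output letters match the input read backwards, each shifted +7: pup reversed is pup. The word is reversed, then every letter is shifted forward by 7.
Reversing it on wtp: shift back: w−7=p, t−7=m, p−7=i → pmi; then reverse → imp.

imp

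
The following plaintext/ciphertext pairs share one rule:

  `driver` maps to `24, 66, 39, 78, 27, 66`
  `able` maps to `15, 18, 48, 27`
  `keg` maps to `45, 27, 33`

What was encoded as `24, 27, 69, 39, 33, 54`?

The formula is n = 3×(alphabet index, a=1) + 12.
Reversing it on 24, 27, 69, 39, 33, 54: 24→(24−12)÷3=4=d, 27→(27−12)÷3=5=e, 69→(69−12)÷3=19=s, 39→(39−12)÷3=9=i, 33→(33−12)÷3=7=g, 54→(54−12)÷3=14=n.

design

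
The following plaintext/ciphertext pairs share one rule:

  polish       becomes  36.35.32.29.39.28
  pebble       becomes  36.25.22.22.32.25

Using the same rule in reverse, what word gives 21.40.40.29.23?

p is letter #16 and maps to 36: an offset of 20. The number is (letter's place in the alphabet, a=1) + 20.
Decoding 21.40.40.29.23: 21→(21−20)÷1=1=a, 40→(40−20)÷1=20=t, 40→(40−20)÷1=20=t, 29→(29−20)÷1=9=i, 23→(23−20)÷1=3=c.

attic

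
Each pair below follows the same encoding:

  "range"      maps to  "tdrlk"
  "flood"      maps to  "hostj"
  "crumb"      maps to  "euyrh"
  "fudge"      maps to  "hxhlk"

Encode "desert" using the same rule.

Each letter shifts forward by (position + 2), i.e. 2, 3, 4, … — the shift grows by one for each successive letter.
For desert: d+2=f, e+3=h, s+4=w, e+5=j, r+6=x, t+7=a.

fhwjxa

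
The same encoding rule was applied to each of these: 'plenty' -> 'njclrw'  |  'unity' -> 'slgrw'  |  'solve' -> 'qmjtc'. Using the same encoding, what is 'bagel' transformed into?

This is a Caesar cipher with shift 24.
For bagel: b+24=z, a+24=y, g+24=e, e+24=c, l+24=j.

zyecj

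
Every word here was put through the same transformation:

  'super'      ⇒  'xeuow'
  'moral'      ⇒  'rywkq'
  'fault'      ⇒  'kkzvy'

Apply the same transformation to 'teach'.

yofmm

Shifts by position in super: pos 0: s→x (+5), pos 1: u→e (+10), pos 2: p→u (+5), pos 3: e→o (+10) — repeating every 2. A repeating key of period 2 is used — shifts +5, +10 over and over.
On teach: t+5=y, e+10=o, a+5=f, c+10=m, h+5=m.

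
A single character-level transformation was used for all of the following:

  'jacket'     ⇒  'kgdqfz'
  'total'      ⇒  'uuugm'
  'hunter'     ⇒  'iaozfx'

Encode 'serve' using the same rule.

Shifts by position in jacket: pos 0: j→k (+1), pos 1: a→g (+6), pos 2: c→d (+1), pos 3: k→q (+6) — repeating every 2. It's a Vigenère-style cipher with numeric key [1,6]: position i shifts by key[i mod 2].
Applying it to serve: s+1=t, e+6=k, r+1=s, v+6=b, e+1=f.

tksbf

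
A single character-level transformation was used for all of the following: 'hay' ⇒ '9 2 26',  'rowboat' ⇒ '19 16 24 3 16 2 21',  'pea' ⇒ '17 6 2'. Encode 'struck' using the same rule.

h is letter #8 and maps to 9: an offset of 1. Each letter is replaced by its alphabet position (a=1..z=26) + 1.
For struck: s=19→20, t=20→21, r=18→19, u=21→22, c=3→4, k=11→12.

20 21 19 22 4 12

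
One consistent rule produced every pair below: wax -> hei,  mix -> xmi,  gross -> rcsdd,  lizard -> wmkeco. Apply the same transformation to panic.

aeymn

The shift depends on letter class: consonant w→h is +11, but vowel a→e is +4. The rule splits by letter class: vowels +4, consonants +11.
For panic: p(cons)+11=a, a(vowel)+4=e, n(cons)+11=y, i(vowel)+4=m, c(cons)+11=n.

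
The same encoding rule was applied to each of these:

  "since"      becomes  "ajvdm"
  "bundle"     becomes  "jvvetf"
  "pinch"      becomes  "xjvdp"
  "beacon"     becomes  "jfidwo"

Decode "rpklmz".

jockey

It's a Vigenère-style cipher with numeric key [8,1]: position i shifts by key[i mod 2].
Decoding rpklmz: r−8=j, p−1=o, k−8=c, l−1=k, m−8=e, z−1=y.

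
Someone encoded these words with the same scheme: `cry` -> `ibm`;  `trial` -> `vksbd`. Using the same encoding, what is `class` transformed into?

The word is reversed, then every letter is shifted forward by 10.
Applying it to class: reverse → ssalc; then shift: s+10=c, s+10=c, a+10=k, l+10=v, c+10=m.

cckvm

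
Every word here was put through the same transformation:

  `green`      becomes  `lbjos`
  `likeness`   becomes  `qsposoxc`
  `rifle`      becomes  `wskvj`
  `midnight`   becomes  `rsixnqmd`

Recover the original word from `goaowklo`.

Shifts by position in green: pos 0: g→l (+5), pos 1: r→b (+10), pos 2: e→j (+5), pos 3: e→o (+10) — repeating every 2. A repeating key of period 2 is used — shifts +5, +10 over and over.
Reversing it on goaowklo: g−5=b, o−10=e, a−5=v, o−10=e, w−5=r, k−10=a, l−5=g, o−10=e.

beverage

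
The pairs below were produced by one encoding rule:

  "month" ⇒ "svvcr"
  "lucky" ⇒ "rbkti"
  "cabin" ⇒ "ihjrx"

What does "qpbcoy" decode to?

In month: m→s is +6, o→v is +7, n→v is +8, t→c is +9 — the shift increases by 1 each position. Letter i (0-indexed) is shifted by i+6, so successive shifts are 6, 7, 8, ….
Decoding qpbcoy: q−6=k, p−7=i, b−8=t, c−9=t, o−10=e, y−11=n.

kitten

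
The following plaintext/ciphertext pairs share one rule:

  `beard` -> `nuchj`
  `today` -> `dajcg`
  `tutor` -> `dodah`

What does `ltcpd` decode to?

plant

b(1)→n(13) and e(4)→u(20) fit y≡11x+2 (mod 26); the inverse of 11 mod 26 is 19. Treating letters as 0–25, the rule is x ↦ 11x + 2 (mod 26).
Decoding ltcpd: l(11)→19·(11−2)≡15=p; t(19)→19·(19−2)≡11=l; c(2)→19·(2−2)≡0=a; p(15)→19·(15−2)≡13=n; d(3)→19·(3−2)≡19=t (all mod 26).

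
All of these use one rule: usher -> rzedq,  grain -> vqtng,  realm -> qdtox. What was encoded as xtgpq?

Treating letters as 0–25, the rule is x ↦ 9x + 19 (mod 26).
Reversing it on xtgpq: x(23)→3·(23−19)≡12=m; t(19)→3·(19−19)≡0=a; g(6)→3·(6−19)≡13=n; p(15)→3·(15−19)≡14=o; q(16)→3·(16−19)≡17=r (all mod 26).

manor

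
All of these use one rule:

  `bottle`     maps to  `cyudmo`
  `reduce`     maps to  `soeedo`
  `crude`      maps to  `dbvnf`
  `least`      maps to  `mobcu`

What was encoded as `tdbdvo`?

statue

It's a Vigenère-style cipher with numeric key [1,10]: position i shifts by key[i mod 2].
Reversing it on tdbdvo: t−1=s, d−10=t, b−1=a, d−10=t, v−1=u, o−10=e.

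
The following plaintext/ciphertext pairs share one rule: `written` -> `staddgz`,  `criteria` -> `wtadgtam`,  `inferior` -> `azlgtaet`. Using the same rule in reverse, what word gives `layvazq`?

fishing

Treating letters as 0–25, the rule is x ↦ 5x + 12 (mod 26).
Decoding layvazq: l(11)→21·(11−12)≡5=f; a(0)→21·(0−12)≡8=i; y(24)→21·(24−12)≡18=s; v(21)→21·(21−12)≡7=h; a(0)→21·(0−12)≡8=i; z(25)→21·(25−12)≡13=n; q(16)→21·(16−12)≡6=g (all mod 26).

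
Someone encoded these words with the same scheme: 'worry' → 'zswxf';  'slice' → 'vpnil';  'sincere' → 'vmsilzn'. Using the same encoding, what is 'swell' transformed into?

Letter i (0-indexed) is shifted by i+3, so successive shifts are 3, 4, 5, ….
For swell: s+3=v, w+4=a, e+5=j, l+6=r, l+7=s.

vajrs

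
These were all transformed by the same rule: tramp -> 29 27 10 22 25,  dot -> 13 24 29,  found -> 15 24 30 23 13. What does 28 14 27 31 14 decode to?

The number is (letter's place in the alphabet, a=1) + 9.
Decoding 28 14 27 31 14: 28→(28−9)÷1=19=s, 14→(14−9)÷1=5=e, 27→(27−9)÷1=18=r, 31→(31−9)÷1=22=v, 14→(14−9)÷1=5=e.

serve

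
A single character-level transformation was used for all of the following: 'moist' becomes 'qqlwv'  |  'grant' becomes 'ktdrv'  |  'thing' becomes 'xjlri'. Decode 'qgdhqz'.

meadow

Shifts by position in moist: pos 0: m→q (+4), pos 1: o→q (+2), pos 2: i→l (+3), pos 3: s→w (+4), pos 4: t→v (+2) — repeating every 3. A repeating key of period 3 is used — shifts +4, +2, +3 over and over.
Undoing it on qgdhqz: q−4=m, g−2=e, d−3=a, h−4=d, q−2=o, z−3=w.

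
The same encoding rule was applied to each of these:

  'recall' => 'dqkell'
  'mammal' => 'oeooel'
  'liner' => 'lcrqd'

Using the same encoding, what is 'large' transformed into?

ledwq

r(17)→d(3) and e(4)→q(16) fit y≡3x+4 (mod 26); the inverse of 3 mod 26 is 9. This is an affine cipher: with a=0,…,z=25, each position x becomes (3x+4) mod 26.
For large: l(11)→3·11+4≡11=l; a(0)→3·0+4≡4=e; r(17)→3·17+4≡3=d; g(6)→3·6+4≡22=w; e(4)→3·4+4≡16=q (all mod 26).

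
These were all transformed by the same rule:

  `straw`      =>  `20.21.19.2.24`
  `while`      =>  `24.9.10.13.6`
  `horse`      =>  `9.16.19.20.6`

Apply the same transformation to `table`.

21.2.3.13.6

Letters become their 1-based position plus 1 (so a→2, b→3, …).
Applying it to table: t=20→21, a=1→2, b=2→3, l=12→13, e=5→6.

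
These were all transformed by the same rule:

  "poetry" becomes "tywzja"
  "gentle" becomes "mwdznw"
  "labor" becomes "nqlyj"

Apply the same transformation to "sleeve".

enwwpw

Each letter's alphabet position (a=0..z=25) is mapped through 21·x+16 mod 26 — an affine cipher.
On sleeve: s(18)→21·18+16≡4=e; l(11)→21·11+16≡13=n; e(4)→21·4+16≡22=w; e(4)→21·4+16≡22=w; v(21)→21·21+16≡15=p; e(4)→21·4+16≡22=w (all mod 26).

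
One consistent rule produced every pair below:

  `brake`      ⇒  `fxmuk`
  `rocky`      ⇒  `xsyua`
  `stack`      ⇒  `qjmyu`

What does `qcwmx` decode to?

sugar

Each letter's alphabet position (a=0..z=25) is mapped through 19·x+12 mod 26 — an affine cipher.
Decoding qcwmx: q(16)→11·(16−12)≡18=s; c(2)→11·(2−12)≡20=u; w(22)→11·(22−12)≡6=g; m(12)→11·(12−12)≡0=a; x(23)→11·(23−12)≡17=r (all mod 26).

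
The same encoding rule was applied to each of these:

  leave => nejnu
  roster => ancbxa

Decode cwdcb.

Read the word backwards and shift each letter +9.
Reversing it on cwdcb: shift back: c−9=t, w−9=n, d−9=u, c−9=t, b−9=s → tnuts; then reverse → stunt.

stunt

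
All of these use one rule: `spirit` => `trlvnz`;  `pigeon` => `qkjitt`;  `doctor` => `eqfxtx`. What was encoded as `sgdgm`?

In spirit: s→t is +1, p→r is +2, i→l is +3, r→v is +4 — the shift increases by 1 each position. Each letter shifts forward by (position + 1), i.e. 1, 2, 3, … — the shift grows by one for each successive letter.
Undoing it on sgdgm: s−1=r, g−2=e, d−3=a, g−4=c, m−5=h.

reach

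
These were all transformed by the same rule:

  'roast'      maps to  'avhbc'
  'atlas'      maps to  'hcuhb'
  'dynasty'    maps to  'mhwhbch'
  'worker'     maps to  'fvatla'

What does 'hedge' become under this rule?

qlmpl

The shift depends on letter class: consonant r→a is +9, but vowel o→v is +7. Two shifts are in play — +7 for a/e/i/o/u, +9 for every other letter.
Applying it to hedge: h(cons)+9=q, e(vowel)+7=l, d(cons)+9=m, g(cons)+9=p, e(vowel)+7=l.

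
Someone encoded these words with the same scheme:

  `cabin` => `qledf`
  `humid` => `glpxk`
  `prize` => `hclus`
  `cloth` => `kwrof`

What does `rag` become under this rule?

Two steps: reverse the string, then apply a Caesar shift of +3.
For rag: reverse → gar; then shift: g+3=j, a+3=d, r+3=u.

jdu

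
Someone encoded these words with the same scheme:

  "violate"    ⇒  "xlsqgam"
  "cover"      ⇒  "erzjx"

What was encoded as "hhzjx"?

fever

In violate: v→x is +2, i→l is +3, o→s is +4, l→q is +5 — the shift increases by 1 each position. Letter i (0-indexed) is shifted by i+2, so successive shifts are 2, 3, 4, ….
Reversing it on hhzjx: h−2=f, h−3=e, z−4=v, j−5=e, x−6=r.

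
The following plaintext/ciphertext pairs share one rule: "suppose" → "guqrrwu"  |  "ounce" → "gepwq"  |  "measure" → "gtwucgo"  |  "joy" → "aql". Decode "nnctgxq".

The output letters match the input read backwards, each shifted +2: suppose reversed is esoppus. Two steps: reverse the string, then apply a Caesar shift of +2.
Decoding nnctgxq: shift back: n−2=l, n−2=l, c−2=a, t−2=r, g−2=e, x−2=v, q−2=o → llarevo; then reverse → overall.

overall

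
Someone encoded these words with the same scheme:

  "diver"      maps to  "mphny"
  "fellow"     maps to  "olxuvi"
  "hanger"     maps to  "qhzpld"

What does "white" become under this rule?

Shifts by position in diver: pos 0: d→m (+9), pos 1: i→p (+7), pos 2: v→h (+12), pos 3: e→n (+9), pos 4: r→y (+7) — repeating every 3. A repeating key of period 3 is used — shifts +9, +7, +12 over and over.
Applying it to white: w+9=f, h+7=o, i+12=u, t+9=c, e+7=l.

foucl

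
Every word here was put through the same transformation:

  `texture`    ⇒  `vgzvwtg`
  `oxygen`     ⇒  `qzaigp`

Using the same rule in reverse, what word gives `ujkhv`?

Every letter moves 2 places later in the alphabet, wrapping around z→a.
Decoding ujkhv: u−2=s, j−2=h, k−2=i, h−2=f, v−2=t.

shift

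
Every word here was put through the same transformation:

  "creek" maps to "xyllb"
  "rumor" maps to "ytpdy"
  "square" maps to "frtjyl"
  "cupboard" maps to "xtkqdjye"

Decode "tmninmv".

c(2)→x(23) and r(17)→y(24) fit y≡7x+9 (mod 26); the inverse of 7 mod 26 is 15. Each letter's alphabet position (a=0..z=25) is mapped through 7·x+9 mod 26 — an affine cipher.
Undoing it on tmninmv: t(19)→15·(19−9)≡20=u; m(12)→15·(12−9)≡19=t; n(13)→15·(13−9)≡8=i; i(8)→15·(8−9)≡11=l; n(13)→15·(13−9)≡8=i; m(12)→15·(12−9)≡19=t; v(21)→15·(21−9)≡24=y (all mod 26).

utility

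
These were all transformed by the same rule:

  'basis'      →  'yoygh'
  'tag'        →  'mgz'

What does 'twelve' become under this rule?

Read the word backwards and shift each letter +6.
On twelve: reverse → evlewt; then shift: e+6=k, v+6=b, l+6=r, e+6=k, w+6=c, t+6=z.

kbrkcz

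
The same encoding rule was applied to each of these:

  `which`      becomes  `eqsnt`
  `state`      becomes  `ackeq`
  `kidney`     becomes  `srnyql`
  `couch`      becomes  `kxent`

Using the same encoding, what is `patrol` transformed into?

xjdcay

In which: w→e is +8, h→q is +9, i→s is +10, c→n is +11 — the shift increases by 1 each position. Letter i (0-indexed) is shifted by i+8, so successive shifts are 8, 9, 10, ….
Applying it to patrol: p+8=x, a+9=j, t+10=d, r+11=c, o+12=a, l+13=y.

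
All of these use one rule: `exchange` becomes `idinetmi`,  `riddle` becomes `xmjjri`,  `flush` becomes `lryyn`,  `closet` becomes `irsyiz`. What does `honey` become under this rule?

The shift depends on letter class: consonant x→d is +6, but vowel e→i is +4. The rule splits by letter class: vowels +4, consonants +6.
Applying it to honey: h(cons)+6=n, o(vowel)+4=s, n(cons)+6=t, e(vowel)+4=i, y(cons)+6=e.

nstie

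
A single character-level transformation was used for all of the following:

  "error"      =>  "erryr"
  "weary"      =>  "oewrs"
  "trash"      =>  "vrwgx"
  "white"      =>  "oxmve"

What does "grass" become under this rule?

irwgg

Treating letters as 0–25, the rule is x ↦ 15x + 22 (mod 26).
For grass: g(6)→15·6+22≡8=i; r(17)→15·17+22≡17=r; a(0)→15·0+22≡22=w; s(18)→15·18+22≡6=g; s(18)→15·18+22≡6=g (all mod 26).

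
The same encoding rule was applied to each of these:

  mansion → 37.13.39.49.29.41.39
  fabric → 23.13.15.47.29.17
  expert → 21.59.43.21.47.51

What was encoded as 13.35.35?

m(#13)→37 and a(#1)→13: differences scale by 2, so n = 2·pos + 11. The formula is n = 2×(alphabet index, a=1) + 11.
Reversing it on 13.35.35: 13→(13−11)÷2=1=a, 35→(35−11)÷2=12=l, 35→(35−11)÷2=12=l.

all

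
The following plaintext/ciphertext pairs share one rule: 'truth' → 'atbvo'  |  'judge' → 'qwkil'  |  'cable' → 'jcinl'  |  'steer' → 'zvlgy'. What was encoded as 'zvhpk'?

A repeating key of period 2 is used — shifts +7, +2 over and over.
Decoding zvhpk: z−7=s, v−2=t, h−7=a, p−2=n, k−7=d.

stand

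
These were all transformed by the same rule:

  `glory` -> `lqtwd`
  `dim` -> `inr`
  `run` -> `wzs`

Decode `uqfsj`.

Every letter moves 5 places later in the alphabet, wrapping around z→a.
Decoding uqfsj: u−5=p, q−5=l, f−5=a, s−5=n, j−5=e.

plane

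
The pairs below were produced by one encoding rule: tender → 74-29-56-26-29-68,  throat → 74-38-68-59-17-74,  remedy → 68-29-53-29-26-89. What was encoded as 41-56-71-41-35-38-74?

insight

The formula is n = 3×(alphabet index, a=1) + 14.
Undoing it on 41-56-71-41-35-38-74: 41→(41−14)÷3=9=i, 56→(56−14)÷3=14=n, 71→(71−14)÷3=19=s, 41→(41−14)÷3=9=i, 35→(35−14)÷3=7=g, 38→(38−14)÷3=8=h, 74→(74−14)÷3=20=t.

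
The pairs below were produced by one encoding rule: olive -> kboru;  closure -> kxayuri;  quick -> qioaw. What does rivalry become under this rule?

exrgbox

Two steps: reverse the string, then apply a Caesar shift of +6.
On rivalry: reverse → yrlavir; then shift: y+6=e, r+6=x, l+6=r, a+6=g, v+6=b, i+6=o, r+6=x.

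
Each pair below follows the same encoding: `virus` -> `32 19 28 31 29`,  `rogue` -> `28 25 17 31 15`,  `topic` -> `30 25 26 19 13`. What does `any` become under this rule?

11 24 35

v is letter #22 and maps to 32: an offset of 10. The number is (letter's place in the alphabet, a=1) + 10.
For any: a=1→11, n=14→24, y=25→35.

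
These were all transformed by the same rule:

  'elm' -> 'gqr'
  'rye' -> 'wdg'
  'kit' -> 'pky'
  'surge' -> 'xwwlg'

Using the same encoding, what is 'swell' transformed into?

xbgqq

The shift depends on letter class: consonant l→q is +5, but vowel e→g is +2. Vowels shift forward by 2 and consonants shift forward by 5.
On swell: s(cons)+5=x, w(cons)+5=b, e(vowel)+2=g, l(cons)+5=q, l(cons)+5=q.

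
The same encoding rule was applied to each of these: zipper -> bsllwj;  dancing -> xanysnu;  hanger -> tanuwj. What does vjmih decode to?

z(25)→b(1) and i(8)→s(18) fit y≡25x+0 (mod 26); the inverse of 25 mod 26 is 25. Each letter's alphabet position (a=0..z=25) is mapped through 25·x+0 mod 26 — an affine cipher.
Decoding vjmih: v(21)→25·(21−0)≡5=f; j(9)→25·(9−0)≡17=r; m(12)→25·(12−0)≡14=o; i(8)→25·(8−0)≡18=s; h(7)→25·(7−0)≡19=t (all mod 26).

frost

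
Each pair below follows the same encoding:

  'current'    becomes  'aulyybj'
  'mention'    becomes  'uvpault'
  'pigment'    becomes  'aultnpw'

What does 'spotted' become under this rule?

klaavwz

Two steps: reverse the string, then apply a Caesar shift of +7.
For spotted: reverse → dettops; then shift: d+7=k, e+7=l, t+7=a, t+7=a, o+7=v, p+7=w, s+7=z.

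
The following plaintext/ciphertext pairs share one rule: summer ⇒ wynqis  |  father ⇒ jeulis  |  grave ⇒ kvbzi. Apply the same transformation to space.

It's a Vigenère-style cipher with numeric key [4,4,1]: position i shifts by key[i mod 3].
For space: s+4=w, p+4=t, a+1=b, c+4=g, e+4=i.

wtbgi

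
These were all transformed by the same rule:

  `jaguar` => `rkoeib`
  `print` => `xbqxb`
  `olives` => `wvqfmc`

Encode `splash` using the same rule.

aztkar

Shifts by position in jaguar: pos 0: j→r (+8), pos 1: a→k (+10), pos 2: g→o (+8), pos 3: u→e (+10) — repeating every 2. A repeating key of period 2 is used — shifts +8, +10 over and over.
On splash: s+8=a, p+10=z, l+8=t, a+10=k, s+8=a, h+10=r.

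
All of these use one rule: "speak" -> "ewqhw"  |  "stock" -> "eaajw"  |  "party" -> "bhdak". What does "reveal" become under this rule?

Shifts by position in speak: pos 0: s→e (+12), pos 1: p→w (+7), pos 2: e→q (+12), pos 3: a→h (+7) — repeating every 2. The shifts repeat in a cycle of length 2: positions 0,1,… shift by +12, +7, then the pattern repeats.
On reveal: r+12=d, e+7=l, v+12=h, e+7=l, a+12=m, l+7=s.

dlhlms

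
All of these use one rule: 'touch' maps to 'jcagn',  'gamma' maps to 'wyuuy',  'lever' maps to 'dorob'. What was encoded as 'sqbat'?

t(19)→j(9) and o(14)→c(2) fit y≡17x+24 (mod 26); the inverse of 17 mod 26 is 23. This is an affine cipher: with a=0,…,z=25, each position x becomes (17x+24) mod 26.
Undoing it on sqbat: s(18)→23·(18−24)≡18=s; q(16)→23·(16−24)≡24=y; b(1)→23·(1−24)≡17=r; a(0)→23·(0−24)≡20=u; t(19)→23·(19−24)≡15=p (all mod 26).

syrup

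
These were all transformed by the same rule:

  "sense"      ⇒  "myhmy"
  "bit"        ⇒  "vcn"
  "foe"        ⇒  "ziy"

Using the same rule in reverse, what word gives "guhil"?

Each letter is shifted forward by 20 in the alphabet (a Caesar shift of +20).
Decoding guhil: g−20=m, u−20=a, h−20=n, i−20=o, l−20=r.

manor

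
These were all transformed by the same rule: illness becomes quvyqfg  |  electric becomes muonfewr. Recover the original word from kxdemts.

Each letter shifts forward by (position + 8), i.e. 8, 9, 10, … — the shift grows by one for each successive letter.
Reversing it on kxdemts: k−8=c, x−9=o, d−10=t, e−11=t, m−12=a, t−13=g, s−14=e.

cottage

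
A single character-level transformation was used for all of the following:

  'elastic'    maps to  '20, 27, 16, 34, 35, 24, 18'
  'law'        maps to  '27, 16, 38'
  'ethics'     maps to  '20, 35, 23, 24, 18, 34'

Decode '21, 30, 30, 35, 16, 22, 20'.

e is letter #5 and maps to 20: an offset of 15. Each letter is replaced by its alphabet position (a=1..z=26) + 15.
Decoding 21, 30, 30, 35, 16, 22, 20: 21→(21−15)÷1=6=f, 30→(30−15)÷1=15=o, 30→(30−15)÷1=15=o, 35→(35−15)÷1=20=t, 16→(16−15)÷1=1=a, 22→(22−15)÷1=7=g, 20→(20−15)÷1=5=e.

footage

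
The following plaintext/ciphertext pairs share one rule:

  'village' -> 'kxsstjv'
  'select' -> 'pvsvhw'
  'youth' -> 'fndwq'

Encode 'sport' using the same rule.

puniw

v(21)→k(10) and i(8)→x(23) fit y≡7x+19 (mod 26); the inverse of 7 mod 26 is 15. Treating letters as 0–25, the rule is x ↦ 7x + 19 (mod 26).
On sport: s(18)→7·18+19≡15=p; p(15)→7·15+19≡20=u; o(14)→7·14+19≡13=n; r(17)→7·17+19≡8=i; t(19)→7·19+19≡22=w (all mod 26).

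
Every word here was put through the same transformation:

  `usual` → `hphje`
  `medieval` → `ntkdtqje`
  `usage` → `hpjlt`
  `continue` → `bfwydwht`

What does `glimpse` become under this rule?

lednopt

u(20)→h(7) and s(18)→p(15) fit y≡9x+9 (mod 26); the inverse of 9 mod 26 is 3. Treating letters as 0–25, the rule is x ↦ 9x + 9 (mod 26).
Applying it to glimpse: g(6)→9·6+9≡11=l; l(11)→9·11+9≡4=e; i(8)→9·8+9≡3=d; m(12)→9·12+9≡13=n; p(15)→9·15+9≡14=o; s(18)→9·18+9≡15=p; e(4)→9·4+9≡19=t (all mod 26).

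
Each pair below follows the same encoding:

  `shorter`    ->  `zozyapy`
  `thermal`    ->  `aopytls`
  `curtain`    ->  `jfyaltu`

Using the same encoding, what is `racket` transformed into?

yljrpa

The shift depends on letter class: consonant s→z is +7, but vowel o→z is +11. Two shifts are in play — +11 for a/e/i/o/u, +7 for every other letter.
Applying it to racket: r(cons)+7=y, a(vowel)+11=l, c(cons)+7=j, k(cons)+7=r, e(vowel)+11=p, t(cons)+7=a.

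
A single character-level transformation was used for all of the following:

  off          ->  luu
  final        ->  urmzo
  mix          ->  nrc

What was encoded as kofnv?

Each pair mirrors across the alphabet (o↔l, f↔u, f↔u): positions sum to 25. Each letter is replaced by its mirror in the alphabet: a↔z, b↔y, c↔x, and so on (the Atbash cipher).
Reversing it on kofnv: k↔p, o↔l, f↔u, n↔m, v↔e.

plume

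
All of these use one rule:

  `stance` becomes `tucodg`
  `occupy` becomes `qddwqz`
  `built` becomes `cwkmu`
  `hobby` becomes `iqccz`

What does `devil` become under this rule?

egwkm

Two shifts are in play — +2 for a/e/i/o/u, +1 for every other letter.
Applying it to devil: d(cons)+1=e, e(vowel)+2=g, v(cons)+1=w, i(vowel)+2=k, l(cons)+1=m.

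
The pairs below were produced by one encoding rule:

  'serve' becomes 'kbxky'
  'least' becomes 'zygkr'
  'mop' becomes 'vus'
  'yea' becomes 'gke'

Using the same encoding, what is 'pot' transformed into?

The output letters match the input read backwards, each shifted +6: serve reversed is evres. Read the word backwards and shift each letter +6.
On pot: reverse → top; then shift: t+6=z, o+6=u, p+6=v.

zuv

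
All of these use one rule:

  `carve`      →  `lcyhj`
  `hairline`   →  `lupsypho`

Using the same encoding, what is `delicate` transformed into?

lahjpslk

The output letters match the input read backwards, each shifted +7: carve reversed is evrac. Read the word backwards and shift each letter +7.
For delicate: reverse → etaciled; then shift: e+7=l, t+7=a, a+7=h, c+7=j, i+7=p, l+7=s, e+7=l, d+7=k.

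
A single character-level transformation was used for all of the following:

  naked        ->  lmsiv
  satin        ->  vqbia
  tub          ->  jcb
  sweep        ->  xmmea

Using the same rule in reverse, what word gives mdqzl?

drive

The output letters match the input read backwards, each shifted +8: naked reversed is dekan. Two steps: reverse the string, then apply a Caesar shift of +8.
Undoing it on mdqzl: shift back: m−8=e, d−8=v, q−8=i, z−8=r, l−8=d → evird; then reverse → drive.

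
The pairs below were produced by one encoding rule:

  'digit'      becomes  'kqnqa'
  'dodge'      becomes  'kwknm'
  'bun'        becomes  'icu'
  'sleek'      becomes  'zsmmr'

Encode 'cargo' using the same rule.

jiynw

The shift depends on letter class: consonant d→k is +7, but vowel i→q is +8. Two shifts are in play — +8 for a/e/i/o/u, +7 for every other letter.
For cargo: c(cons)+7=j, a(vowel)+8=i, r(cons)+7=y, g(cons)+7=n, o(vowel)+8=w.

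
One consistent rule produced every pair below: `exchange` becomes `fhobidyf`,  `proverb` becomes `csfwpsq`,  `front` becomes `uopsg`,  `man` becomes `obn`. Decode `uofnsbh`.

garment

The output letters match the input read backwards, each shifted +1: exchange reversed is egnahcxe. Two steps: reverse the string, then apply a Caesar shift of +1.
Undoing it on uofnsbh: shift back: u−1=t, o−1=n, f−1=e, n−1=m, s−1=r, b−1=a, h−1=g → tnemrag; then reverse → garment.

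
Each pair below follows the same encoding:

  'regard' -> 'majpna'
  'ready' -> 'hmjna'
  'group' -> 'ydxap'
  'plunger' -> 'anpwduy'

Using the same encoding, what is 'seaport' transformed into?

The output letters match the input read backwards, each shifted +9: regard reversed is drager. Read the word backwards and shift each letter +9.
For seaport: reverse → tropaes; then shift: t+9=c, r+9=a, o+9=x, p+9=y, a+9=j, e+9=n, s+9=b.

caxyjnb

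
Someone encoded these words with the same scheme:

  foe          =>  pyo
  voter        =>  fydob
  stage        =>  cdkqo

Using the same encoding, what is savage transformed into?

ckfkqo

Compare letters: f→p is +10, o→y is +10, e→o is +10 — a constant shift. This is a Caesar cipher with shift 10.
Applying it to savage: s+10=c, a+10=k, v+10=f, a+10=k, g+10=q, e+10=o.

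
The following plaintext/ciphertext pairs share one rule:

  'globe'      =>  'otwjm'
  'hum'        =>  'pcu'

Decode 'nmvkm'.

fence

Compare letters: g→o is +8, l→t is +8, o→w is +8 — a constant shift. This is a Caesar cipher with shift 8.
Decoding nmvkm: n−8=f, m−8=e, v−8=n, k−8=c, m−8=e.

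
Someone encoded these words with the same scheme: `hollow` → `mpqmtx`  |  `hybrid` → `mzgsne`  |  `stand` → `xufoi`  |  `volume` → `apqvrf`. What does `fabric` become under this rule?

It's a Vigenère-style cipher with numeric key [5,1]: position i shifts by key[i mod 2].
Applying it to fabric: f+5=k, a+1=b, b+5=g, r+1=s, i+5=n, c+1=d.

kbgsnd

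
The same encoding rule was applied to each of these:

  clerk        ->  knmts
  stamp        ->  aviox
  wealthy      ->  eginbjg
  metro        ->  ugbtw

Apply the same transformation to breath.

Shifts by position in clerk: pos 0: c→k (+8), pos 1: l→n (+2), pos 2: e→m (+8), pos 3: r→t (+2) — repeating every 2. The shifts repeat in a cycle of length 2: positions 0,1,… shift by +8, +2, then the pattern repeats.
Applying it to breath: b+8=j, r+2=t, e+8=m, a+2=c, t+8=b, h+2=j.

jtmcbj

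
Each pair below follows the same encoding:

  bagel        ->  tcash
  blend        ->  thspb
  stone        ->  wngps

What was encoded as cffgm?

arrow

Treating letters as 0–25, the rule is x ↦ 17x + 2 (mod 26).
Reversing it on cffgm: c(2)→23·(2−2)≡0=a; f(5)→23·(5−2)≡17=r; f(5)→23·(5−2)≡17=r; g(6)→23·(6−2)≡14=o; m(12)→23·(12−2)≡22=w (all mod 26).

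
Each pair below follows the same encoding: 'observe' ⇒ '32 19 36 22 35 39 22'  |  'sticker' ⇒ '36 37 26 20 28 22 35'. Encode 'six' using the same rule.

36 26 41

o is letter #15 and maps to 32: an offset of 17. The number is (letter's place in the alphabet, a=1) + 17.
On six: s=19→36, i=9→26, x=24→41.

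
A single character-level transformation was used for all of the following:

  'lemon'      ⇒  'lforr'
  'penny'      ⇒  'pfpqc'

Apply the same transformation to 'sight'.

In lemon: l→l is +0, e→f is +1, m→o is +2, o→r is +3 — the shift increases by 1 each position. Each letter shifts forward by its position index (0, 1, 2, …) — the shift grows by one for each successive letter.
For sight: s+0=s, i+1=j, g+2=i, h+3=k, t+4=x.

sjikx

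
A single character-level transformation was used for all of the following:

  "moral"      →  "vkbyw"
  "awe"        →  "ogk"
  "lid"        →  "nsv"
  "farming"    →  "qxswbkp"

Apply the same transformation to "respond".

nxyzcob

The output letters match the input read backwards, each shifted +10: moral reversed is larom. Read the word backwards and shift each letter +10.
Applying it to respond: reverse → dnopser; then shift: d+10=n, n+10=x, o+10=y, p+10=z, s+10=c, e+10=o, r+10=b.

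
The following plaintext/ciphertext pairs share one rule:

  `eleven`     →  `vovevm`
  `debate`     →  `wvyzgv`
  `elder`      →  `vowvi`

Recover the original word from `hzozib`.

salary

Each pair mirrors across the alphabet (e↔v, l↔o, e↔v): positions sum to 25. Each letter is replaced by its mirror in the alphabet: a↔z, b↔y, c↔x, and so on (the Atbash cipher).
Decoding hzozib: h↔s, z↔a, o↔l, z↔a, i↔r, b↔y.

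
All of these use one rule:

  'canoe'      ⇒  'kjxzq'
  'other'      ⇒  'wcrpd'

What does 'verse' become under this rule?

In canoe: c→k is +8, a→j is +9, n→x is +10, o→z is +11 — the shift increases by 1 each position. The shift increases by 1 at each position, starting from +8: 8, 9, 10, ….
On verse: v+8=d, e+9=n, r+10=b, s+11=d, e+12=q.

dnbdq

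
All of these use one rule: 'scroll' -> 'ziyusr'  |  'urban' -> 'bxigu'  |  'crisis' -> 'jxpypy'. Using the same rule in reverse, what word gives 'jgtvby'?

campus

Shifts by position in scroll: pos 0: s→z (+7), pos 1: c→i (+6), pos 2: r→y (+7), pos 3: o→u (+6) — repeating every 2. It's a Vigenère-style cipher with numeric key [7,6]: position i shifts by key[i mod 2].
Decoding jgtvby: j−7=c, g−6=a, t−7=m, v−6=p, b−7=u, y−6=s.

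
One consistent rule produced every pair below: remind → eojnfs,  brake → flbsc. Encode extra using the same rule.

bsuyf

The output letters match the input read backwards, each shifted +1: remind reversed is dnimer. Read the word backwards and shift each letter +1.
On extra: reverse → artxe; then shift: a+1=b, r+1=s, t+1=u, x+1=y, e+1=f.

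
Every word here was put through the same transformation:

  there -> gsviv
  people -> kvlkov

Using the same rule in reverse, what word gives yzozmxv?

balance

Each pair mirrors across the alphabet (t↔g, h↔s, e↔v): positions sum to 25. Each letter is replaced by its mirror in the alphabet: a↔z, b↔y, c↔x, and so on (the Atbash cipher).
Decoding yzozmxv: y↔b, z↔a, o↔l, z↔a, m↔n, x↔c, v↔e.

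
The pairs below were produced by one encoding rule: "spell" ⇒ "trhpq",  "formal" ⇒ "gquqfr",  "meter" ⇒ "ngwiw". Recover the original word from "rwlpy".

In spell: s→t is +1, p→r is +2, e→h is +3, l→p is +4 — the shift increases by 1 each position. The shift increases by 1 at each position, starting from +1: 1, 2, 3, ….
Reversing it on rwlpy: r−1=q, w−2=u, l−3=i, p−4=l, y−5=t.

quilt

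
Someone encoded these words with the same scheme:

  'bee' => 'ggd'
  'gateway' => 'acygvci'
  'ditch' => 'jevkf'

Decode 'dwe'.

cub

The output letters match the input read backwards, each shifted +2: bee reversed is eeb. Read the word backwards and shift each letter +2.
Reversing it on dwe: shift back: d−2=b, w−2=u, e−2=c → buc; then reverse → cub.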